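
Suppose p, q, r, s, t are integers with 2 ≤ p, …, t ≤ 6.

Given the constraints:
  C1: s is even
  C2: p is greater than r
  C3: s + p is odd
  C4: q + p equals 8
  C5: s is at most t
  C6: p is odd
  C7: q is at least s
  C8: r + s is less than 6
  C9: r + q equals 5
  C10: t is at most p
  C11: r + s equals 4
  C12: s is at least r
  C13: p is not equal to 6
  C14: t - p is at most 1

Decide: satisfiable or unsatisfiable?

Satisfiable

Setting (p, q, r, s, t) = (5, 3, 2, 2, 3) satisfies everything: constraint 4: q + p = 8; constraint 8: r + s = 4, and the others follow.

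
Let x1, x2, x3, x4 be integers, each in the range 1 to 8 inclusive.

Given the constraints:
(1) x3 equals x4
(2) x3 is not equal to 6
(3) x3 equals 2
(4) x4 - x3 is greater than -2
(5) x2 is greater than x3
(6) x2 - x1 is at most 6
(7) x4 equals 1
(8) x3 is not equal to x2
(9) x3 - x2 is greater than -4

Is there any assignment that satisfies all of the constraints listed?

Unsatisfiable

Constraint 3 fixes x3 = 2 and constraint 7 fixes x4 = 1, but constraint 1 requires x3 = x4. Since 2 ≠ 1, contradiction.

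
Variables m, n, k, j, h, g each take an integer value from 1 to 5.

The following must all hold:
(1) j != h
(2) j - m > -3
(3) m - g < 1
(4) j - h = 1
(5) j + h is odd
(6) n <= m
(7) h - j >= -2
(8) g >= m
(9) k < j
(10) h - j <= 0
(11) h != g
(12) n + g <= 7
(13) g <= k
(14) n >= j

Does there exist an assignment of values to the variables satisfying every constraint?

Unsatisfiable

Constraints 6, 8, 9, 13, and 14 give m ≤ g, g ≤ k, k < j, j ≤ n, n ≤ m. Chaining: m ≤ g ≤ k < j ≤ n ≤ m, which forces m < m — impossible.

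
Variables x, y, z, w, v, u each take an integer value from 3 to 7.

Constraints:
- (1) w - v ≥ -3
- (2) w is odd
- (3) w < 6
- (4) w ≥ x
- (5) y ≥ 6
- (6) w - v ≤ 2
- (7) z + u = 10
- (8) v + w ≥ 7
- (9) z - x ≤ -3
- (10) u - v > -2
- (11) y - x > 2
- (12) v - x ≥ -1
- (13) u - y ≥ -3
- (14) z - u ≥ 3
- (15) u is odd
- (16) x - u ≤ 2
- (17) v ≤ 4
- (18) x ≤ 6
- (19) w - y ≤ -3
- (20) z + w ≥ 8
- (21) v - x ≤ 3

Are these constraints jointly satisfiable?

Constraints 1, 9, 12, 13, 14, and 19 give z − u ≥ 3, u − y ≥ -3, y − w ≥ 3, w − v ≥ -3, v − x ≥ -1, x − z ≥ 3.
Adding all 6 inequalities: the left sides telescope to 0, and the right sides sum to 3 + (-3) + 3 + (-3) + (-1) + 3 = 2. So 0 ≥ 2, which is false.

Unsatisfiable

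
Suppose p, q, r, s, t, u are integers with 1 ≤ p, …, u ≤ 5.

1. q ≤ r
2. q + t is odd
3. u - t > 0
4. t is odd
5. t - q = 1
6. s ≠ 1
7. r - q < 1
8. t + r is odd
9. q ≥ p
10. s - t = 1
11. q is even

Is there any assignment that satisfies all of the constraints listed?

Satisfiable

Take p = 2, q = 2, r = 2, s = 4, t = 3, u = 4. Then constraint 3: u - t = 1; constraint 5: t - q = 1; constraint 7: r - q = 0, and every other listed constraint is also met.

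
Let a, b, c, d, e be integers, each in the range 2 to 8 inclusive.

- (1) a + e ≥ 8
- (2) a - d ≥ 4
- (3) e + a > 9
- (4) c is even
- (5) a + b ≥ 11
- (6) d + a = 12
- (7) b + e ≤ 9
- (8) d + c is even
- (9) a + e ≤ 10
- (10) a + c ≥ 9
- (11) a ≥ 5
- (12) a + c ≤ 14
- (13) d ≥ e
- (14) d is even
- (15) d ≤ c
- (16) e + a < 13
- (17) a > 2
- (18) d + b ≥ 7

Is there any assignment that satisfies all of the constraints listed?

Satisfiable

Try a = 8, b = 6, c = 4, d = 4, e = 2.
Check constraint 1: a + e = 10; constraint 2: a - d = 4. The remaining constraints are straightforward to verify.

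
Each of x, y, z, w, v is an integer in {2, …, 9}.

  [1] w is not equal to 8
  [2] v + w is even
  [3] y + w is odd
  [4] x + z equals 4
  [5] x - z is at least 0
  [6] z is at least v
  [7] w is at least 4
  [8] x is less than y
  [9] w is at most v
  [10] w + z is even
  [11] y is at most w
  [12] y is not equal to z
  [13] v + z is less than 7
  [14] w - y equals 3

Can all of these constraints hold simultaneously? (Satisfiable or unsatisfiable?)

Unsatisfiable

Constraints 5, 6, 8, 9, and 11 give z ≤ x, x < y, y ≤ w, w ≤ v, v ≤ z. Chaining: z ≤ x < y ≤ w ≤ v ≤ z, which forces z < z — impossible.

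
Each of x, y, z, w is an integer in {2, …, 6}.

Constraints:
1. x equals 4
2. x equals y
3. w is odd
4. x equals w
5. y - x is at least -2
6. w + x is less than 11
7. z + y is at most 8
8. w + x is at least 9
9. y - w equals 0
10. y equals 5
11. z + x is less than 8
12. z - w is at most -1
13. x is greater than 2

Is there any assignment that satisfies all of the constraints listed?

Constraint 1 fixes x = 4 and constraint 10 fixes y = 5, but constraint 2 requires x = y. Since 4 ≠ 5, contradiction.

Unsatisfiable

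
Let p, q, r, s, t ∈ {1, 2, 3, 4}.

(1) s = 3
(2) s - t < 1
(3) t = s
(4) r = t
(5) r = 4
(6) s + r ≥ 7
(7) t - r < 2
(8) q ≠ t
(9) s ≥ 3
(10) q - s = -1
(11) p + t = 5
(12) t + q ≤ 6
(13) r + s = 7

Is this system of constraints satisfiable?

Constraint 5 fixes r = 4 and constraint 1 fixes s = 3. Constraints 3 and 4 give r = t = s, so r = s. But 4 ≠ 3 — contradiction.

Unsatisfiable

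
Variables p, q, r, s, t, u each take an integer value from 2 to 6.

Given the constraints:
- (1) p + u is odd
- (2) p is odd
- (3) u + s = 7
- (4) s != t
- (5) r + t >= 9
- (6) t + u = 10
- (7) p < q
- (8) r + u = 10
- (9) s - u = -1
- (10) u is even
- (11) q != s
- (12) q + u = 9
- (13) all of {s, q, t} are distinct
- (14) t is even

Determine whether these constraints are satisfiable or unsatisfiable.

Satisfiable

The assignment p = 3, q = 5, r = 6, s = 3, t = 6, u = 4 works:
  constraint 3 holds since u + s = 7.
  constraint 5 holds since r + t = 12.
The rest check out directly.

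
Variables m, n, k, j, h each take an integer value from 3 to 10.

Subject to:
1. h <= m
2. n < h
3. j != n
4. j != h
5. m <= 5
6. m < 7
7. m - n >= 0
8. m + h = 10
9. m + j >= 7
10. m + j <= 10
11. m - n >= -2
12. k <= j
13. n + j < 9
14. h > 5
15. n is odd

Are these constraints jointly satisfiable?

Unsatisfiable

From constraint 14: h ≥ 6. From constraints 1 and 5: h ≤ m and m ≤ 5, so h ≤ 5. But 5 < 6, so no value of h works.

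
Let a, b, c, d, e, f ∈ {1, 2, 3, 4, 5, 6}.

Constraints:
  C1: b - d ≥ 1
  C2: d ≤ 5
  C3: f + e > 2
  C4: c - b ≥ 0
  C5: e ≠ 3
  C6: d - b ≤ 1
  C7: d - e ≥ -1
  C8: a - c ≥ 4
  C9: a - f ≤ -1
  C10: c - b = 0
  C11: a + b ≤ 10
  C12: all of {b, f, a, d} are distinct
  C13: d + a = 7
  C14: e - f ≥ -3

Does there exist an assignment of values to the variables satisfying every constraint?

Unsatisfiable

Constraints 1, 4, 7, 8, 9, and 14 give d − e ≥ -1, e − f ≥ -3, f − a ≥ 1, a − c ≥ 4, c − b ≥ 0, b − d ≥ 1.
Adding all 6 inequalities: the left sides telescope to 0, and the right sides sum to (-1) + (-3) + 1 + 4 + 0 + 1 = 2. So 0 ≥ 2, which is false.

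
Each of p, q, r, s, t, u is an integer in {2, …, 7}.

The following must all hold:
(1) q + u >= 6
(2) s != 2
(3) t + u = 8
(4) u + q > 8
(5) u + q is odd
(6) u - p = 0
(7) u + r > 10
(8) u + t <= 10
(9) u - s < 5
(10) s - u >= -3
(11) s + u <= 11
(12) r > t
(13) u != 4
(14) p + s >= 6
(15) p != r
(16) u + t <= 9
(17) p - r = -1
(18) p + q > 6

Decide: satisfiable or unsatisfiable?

Satisfiable

Try p = 6, q = 3, r = 7, s = 3, t = 2, u = 6.
Check constraint 1: q + u = 9; constraint 3: t + u = 8; constraint 4: u + q = 9. The remaining constraints are straightforward to verify.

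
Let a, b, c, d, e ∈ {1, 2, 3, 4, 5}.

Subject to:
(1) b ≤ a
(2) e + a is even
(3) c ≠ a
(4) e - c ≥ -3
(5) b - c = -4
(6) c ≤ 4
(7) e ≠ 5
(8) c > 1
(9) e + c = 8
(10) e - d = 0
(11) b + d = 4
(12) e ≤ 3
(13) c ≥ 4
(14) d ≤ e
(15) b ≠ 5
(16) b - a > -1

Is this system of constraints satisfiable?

From constraint 12: e ≤ 3. From constraint 6: c ≤ 4. Hence e + c ≤ 7. But constraint 9 requires e + c = 8, and 8 > 7. Contradiction.

Unsatisfiable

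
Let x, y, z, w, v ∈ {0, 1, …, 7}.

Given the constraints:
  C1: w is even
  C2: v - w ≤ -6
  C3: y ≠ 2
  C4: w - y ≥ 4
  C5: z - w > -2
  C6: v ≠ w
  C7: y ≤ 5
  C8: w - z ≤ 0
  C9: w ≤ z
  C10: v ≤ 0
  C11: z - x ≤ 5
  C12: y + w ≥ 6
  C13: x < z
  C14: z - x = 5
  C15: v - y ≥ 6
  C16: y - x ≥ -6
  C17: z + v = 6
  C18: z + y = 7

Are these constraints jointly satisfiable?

Unsatisfiable

Constraints 2, 8, 11, 15, and 16 give x − z ≥ -5, z − w ≥ 0, w − v ≥ 6, v − y ≥ 6, y − x ≥ -6.
Adding all 5 inequalities: the left sides telescope to 0, and the right sides sum to (-5) + 0 + 6 + 6 + (-6) = 1. So 0 ≥ 1, which is false.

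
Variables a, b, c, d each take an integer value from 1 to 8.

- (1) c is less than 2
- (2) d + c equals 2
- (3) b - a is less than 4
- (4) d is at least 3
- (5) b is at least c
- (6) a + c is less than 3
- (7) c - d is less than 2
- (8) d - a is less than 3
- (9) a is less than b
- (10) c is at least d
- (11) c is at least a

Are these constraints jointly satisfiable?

Unsatisfiable

From constraints 4 and 10: c ≥ d and d ≥ 3, so c ≥ 3. From constraint 1: c ≤ 1. But 1 < 3, so no value of c works.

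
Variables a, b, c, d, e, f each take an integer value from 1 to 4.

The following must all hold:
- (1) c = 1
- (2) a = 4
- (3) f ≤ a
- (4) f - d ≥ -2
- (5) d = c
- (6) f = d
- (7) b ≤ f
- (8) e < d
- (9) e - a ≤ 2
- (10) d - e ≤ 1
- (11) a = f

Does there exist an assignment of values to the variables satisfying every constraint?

Unsatisfiable

Constraint 2 fixes a = 4 and constraint 1 fixes c = 1. Constraints 5, 6, and 11 give a = f = d = c, so a = c. But 4 ≠ 1 — contradiction.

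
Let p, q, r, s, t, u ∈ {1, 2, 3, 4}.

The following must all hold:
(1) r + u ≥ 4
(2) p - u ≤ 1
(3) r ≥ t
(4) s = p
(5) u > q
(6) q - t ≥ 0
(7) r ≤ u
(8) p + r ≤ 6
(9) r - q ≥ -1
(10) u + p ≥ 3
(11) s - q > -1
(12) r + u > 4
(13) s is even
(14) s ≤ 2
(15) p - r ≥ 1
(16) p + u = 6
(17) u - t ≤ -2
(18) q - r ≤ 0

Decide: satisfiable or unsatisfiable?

Unsatisfiable

Constraints 2, 6, 9, 15, and 17 give q − t ≥ 0, t − u ≥ 2, u − p ≥ -1, p − r ≥ 1, r − q ≥ -1.
Adding all 5 inequalities: the left sides telescope to 0, and the right sides sum to 0 + 2 + (-1) + 1 + (-1) = 1. So 0 ≥ 1, which is false.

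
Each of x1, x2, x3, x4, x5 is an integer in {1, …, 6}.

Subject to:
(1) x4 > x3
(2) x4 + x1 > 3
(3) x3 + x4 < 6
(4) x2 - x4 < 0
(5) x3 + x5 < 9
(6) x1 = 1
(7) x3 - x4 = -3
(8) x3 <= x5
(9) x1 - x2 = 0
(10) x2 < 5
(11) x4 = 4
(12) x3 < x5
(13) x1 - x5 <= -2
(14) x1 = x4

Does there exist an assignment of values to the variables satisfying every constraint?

Constraint 6 fixes x1 = 1 and constraint 11 fixes x4 = 4, but constraint 14 requires x1 = x4. Since 1 ≠ 4, contradiction.

Unsatisfiable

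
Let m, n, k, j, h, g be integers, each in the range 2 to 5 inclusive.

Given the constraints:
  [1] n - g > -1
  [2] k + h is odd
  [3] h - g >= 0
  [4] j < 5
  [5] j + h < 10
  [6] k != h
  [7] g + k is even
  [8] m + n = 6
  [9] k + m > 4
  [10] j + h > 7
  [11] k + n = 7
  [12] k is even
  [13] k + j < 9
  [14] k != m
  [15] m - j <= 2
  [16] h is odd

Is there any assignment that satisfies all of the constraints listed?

Try m = 3, n = 3, k = 4, j = 4, h = 5, g = 2.
Check constraint 1: n - g = 1; constraint 3: h - g = 3. The remaining constraints are straightforward to verify.

Satisfiable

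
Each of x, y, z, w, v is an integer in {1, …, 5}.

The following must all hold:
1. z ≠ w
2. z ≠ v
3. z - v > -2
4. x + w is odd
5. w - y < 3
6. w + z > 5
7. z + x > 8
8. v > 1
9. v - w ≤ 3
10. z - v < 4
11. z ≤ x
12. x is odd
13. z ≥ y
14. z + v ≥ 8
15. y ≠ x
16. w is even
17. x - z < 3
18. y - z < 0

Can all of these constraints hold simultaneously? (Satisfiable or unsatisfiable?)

One satisfying assignment is x = 5, y = 2, z = 5, w = 2, v = 4.
For the less obvious constraints — constraint 3: z - v = 1; constraint 5: w - y = 0; constraint 6: w + z = 7 — and the others hold by inspection.

Satisfiable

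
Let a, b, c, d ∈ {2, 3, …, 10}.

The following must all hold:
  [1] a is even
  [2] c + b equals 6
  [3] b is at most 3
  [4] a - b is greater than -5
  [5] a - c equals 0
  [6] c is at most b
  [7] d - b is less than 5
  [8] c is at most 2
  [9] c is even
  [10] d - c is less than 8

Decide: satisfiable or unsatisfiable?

From constraint 8: c ≤ 2. From constraint 3: b ≤ 3. Hence c + b ≤ 5. But constraint 2 requires c + b = 6, and 6 > 5. Contradiction.

Unsatisfiable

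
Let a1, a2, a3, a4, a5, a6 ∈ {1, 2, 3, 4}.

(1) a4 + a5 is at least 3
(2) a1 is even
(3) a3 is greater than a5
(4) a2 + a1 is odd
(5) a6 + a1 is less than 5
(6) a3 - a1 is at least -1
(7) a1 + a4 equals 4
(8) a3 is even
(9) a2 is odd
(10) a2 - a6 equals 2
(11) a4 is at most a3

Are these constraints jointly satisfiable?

Satisfiable

The assignment a1 = 2, a2 = 3, a3 = 4, a4 = 2, a5 = 3, a6 = 1 works:
  constraint 1 holds since a4 + a5 = 5.
  constraint 5 holds since a6 + a1 = 3.
  constraint 6 holds since a3 - a1 = 2.
The rest check out directly.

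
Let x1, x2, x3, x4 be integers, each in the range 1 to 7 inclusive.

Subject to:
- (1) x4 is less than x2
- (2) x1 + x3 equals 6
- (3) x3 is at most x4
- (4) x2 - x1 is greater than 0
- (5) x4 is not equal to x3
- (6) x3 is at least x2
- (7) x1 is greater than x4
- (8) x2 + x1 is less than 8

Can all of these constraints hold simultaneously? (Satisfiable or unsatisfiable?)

Unsatisfiable

Constraints 3, 4, 6, and 7 give x2 ≤ x3, x3 ≤ x4, x4 < x1, x1 < x2. Chaining: x2 ≤ x3 ≤ x4 < x1 < x2, which forces x2 < x2 — impossible.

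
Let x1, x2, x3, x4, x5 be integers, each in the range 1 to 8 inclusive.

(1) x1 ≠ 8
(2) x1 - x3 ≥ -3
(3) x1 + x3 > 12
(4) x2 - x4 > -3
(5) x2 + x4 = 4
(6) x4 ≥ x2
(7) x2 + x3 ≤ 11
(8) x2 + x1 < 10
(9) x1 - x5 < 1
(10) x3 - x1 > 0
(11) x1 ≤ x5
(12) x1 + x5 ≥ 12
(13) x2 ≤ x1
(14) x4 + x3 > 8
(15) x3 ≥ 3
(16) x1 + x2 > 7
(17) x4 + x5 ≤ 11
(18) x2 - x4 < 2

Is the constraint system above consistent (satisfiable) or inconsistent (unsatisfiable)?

The assignment x1 = 7, x2 = 2, x3 = 8, x4 = 2, x5 = 7 works:
  constraint 2 holds since x1 - x3 = -1.
  constraint 3 holds since x1 + x3 = 15.
  constraint 4 holds since x2 - x4 = 0.
The rest check out directly.

Satisfiable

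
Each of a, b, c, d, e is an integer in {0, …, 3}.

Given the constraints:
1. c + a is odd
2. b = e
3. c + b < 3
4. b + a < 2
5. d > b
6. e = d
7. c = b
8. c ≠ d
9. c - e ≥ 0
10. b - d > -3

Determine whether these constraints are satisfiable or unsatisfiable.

From constraints 2, 6, and 7, c = b = e = d, so c = d. But constraint 8 says c ≠ d. Contradiction.

Unsatisfiable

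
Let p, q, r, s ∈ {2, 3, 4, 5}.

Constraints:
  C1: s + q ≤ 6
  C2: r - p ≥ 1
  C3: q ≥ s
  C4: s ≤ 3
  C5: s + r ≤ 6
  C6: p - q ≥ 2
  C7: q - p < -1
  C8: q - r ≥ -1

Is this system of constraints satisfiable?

Unsatisfiable

Constraints 2, 6, and 8 give q − r ≥ -1, r − p ≥ 1, p − q ≥ 2.
Adding all 3 inequalities: the left sides telescope to 0, and the right sides sum to (-1) + 1 + 2 = 2. So 0 ≥ 2, which is false.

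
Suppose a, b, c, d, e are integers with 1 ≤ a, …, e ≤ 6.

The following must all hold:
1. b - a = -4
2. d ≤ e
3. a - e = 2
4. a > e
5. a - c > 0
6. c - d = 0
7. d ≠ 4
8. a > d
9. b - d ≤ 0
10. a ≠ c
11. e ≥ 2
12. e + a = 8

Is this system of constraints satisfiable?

Satisfiable

The assignment a = 5, b = 1, c = 2, d = 2, e = 3 works:
  constraint 1 holds since b - a = -4.
  constraint 3 holds since a - e = 2.
The rest check out directly.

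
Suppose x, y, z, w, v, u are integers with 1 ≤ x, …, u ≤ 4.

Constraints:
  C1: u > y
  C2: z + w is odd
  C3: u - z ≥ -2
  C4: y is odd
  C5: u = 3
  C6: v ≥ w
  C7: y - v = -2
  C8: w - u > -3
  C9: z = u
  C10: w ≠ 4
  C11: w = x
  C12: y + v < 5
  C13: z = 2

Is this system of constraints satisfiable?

Constraint 13 fixes z = 2 and constraint 5 fixes u = 3, but constraint 9 requires z = u. Since 2 ≠ 3, contradiction.

Unsatisfiable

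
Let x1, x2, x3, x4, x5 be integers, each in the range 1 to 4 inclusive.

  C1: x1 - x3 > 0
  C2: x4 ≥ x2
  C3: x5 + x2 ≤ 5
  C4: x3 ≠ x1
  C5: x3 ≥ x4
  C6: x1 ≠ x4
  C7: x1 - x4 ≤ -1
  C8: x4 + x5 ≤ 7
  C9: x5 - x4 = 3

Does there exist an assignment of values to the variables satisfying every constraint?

Unsatisfiable

Constraints 1, 5, and 7 give x4 ≤ x3, x3 < x1, x1 < x4. Chaining: x4 ≤ x3 < x1 < x4, which forces x4 < x4 — impossible.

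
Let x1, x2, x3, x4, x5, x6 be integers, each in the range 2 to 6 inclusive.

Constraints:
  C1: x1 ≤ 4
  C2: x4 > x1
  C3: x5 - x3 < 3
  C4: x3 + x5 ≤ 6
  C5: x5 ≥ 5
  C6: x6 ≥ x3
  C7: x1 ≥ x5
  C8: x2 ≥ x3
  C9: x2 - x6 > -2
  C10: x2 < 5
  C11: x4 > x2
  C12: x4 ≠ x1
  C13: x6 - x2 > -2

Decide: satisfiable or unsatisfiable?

From constraints 5 and 7: x1 ≥ x5 and x5 ≥ 5, so x1 ≥ 5. From constraint 1: x1 ≤ 4. But 4 < 5, so no value of x1 works.

Unsatisfiable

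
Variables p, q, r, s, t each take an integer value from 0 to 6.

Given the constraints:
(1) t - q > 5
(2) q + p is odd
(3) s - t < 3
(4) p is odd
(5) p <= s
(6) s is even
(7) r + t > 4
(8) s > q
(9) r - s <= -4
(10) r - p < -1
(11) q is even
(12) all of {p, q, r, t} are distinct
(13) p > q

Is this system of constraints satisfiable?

Setting (p, q, r, s, t) = (3, 0, 1, 6, 6) satisfies everything: constraint 1: t - q = 6; constraint 3: s - t = 0, and the others follow.

Satisfiable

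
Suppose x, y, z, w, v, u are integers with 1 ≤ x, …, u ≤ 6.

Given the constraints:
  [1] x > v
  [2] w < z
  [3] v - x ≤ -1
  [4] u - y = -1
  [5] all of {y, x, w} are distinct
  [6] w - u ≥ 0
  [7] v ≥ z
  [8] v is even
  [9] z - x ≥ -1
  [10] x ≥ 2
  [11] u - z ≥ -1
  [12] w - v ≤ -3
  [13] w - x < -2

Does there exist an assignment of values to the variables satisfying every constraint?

Unsatisfiable

Constraints 3, 6, 9, 11, and 12 give x − v ≥ 1, v − w ≥ 3, w − u ≥ 0, u − z ≥ -1, z − x ≥ -1.
Adding all 5 inequalities: the left sides telescope to 0, and the right sides sum to 1 + 3 + 0 + (-1) + (-1) = 2. So 0 ≥ 2, which is false.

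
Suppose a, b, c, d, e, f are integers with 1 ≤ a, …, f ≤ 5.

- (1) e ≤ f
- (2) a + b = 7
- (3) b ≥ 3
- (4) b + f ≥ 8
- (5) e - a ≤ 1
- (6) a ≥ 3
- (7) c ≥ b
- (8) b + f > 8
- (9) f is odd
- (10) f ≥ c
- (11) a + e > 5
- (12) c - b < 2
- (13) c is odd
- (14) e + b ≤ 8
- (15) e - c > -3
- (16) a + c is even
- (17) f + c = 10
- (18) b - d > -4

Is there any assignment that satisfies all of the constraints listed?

One satisfying assignment is a = 3, b = 4, c = 5, d = 5, e = 3, f = 5.
For the less obvious constraints — constraint 2: a + b = 7; constraint 4: b + f = 9 — and the others hold by inspection.

Satisfiable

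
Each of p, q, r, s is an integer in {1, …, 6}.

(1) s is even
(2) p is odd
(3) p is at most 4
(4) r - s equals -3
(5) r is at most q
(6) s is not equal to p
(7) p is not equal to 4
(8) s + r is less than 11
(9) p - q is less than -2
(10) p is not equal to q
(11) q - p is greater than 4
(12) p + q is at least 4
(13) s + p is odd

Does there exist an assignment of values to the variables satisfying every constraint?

Take p = 1, q = 6, r = 3, s = 6. Then constraint 4: r - s = -3; constraint 8: s + r = 9, and every other listed constraint is also met.

Satisfiable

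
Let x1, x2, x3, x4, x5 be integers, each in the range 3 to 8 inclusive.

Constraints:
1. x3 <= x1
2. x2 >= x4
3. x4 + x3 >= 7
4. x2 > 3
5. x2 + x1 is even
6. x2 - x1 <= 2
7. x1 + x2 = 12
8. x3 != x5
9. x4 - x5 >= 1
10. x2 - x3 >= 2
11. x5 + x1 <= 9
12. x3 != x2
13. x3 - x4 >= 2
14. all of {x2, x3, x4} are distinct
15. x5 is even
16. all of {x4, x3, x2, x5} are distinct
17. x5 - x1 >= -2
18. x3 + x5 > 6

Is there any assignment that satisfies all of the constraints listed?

Unsatisfiable

Constraints 6, 9, 10, 13, and 17 give x4 − x5 ≥ 1, x5 − x1 ≥ -2, x1 − x2 ≥ -2, x2 − x3 ≥ 2, x3 − x4 ≥ 2.
Adding all 5 inequalities: the left sides telescope to 0, and the right sides sum to 1 + (-2) + (-2) + 2 + 2 = 1. So 0 ≥ 1, which is false.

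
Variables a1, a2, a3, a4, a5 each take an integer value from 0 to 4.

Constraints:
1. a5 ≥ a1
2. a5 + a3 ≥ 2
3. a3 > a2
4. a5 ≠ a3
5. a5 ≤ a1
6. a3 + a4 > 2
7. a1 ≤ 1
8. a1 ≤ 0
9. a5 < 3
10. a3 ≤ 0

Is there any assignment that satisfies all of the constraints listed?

From constraints 5 and 7: a5 ≤ a1 ≤ 1. From constraint 10: a3 ≤ 0. Hence a5 + a3 ≤ 1. But constraint 2 requires a5 + a3 ≥ 2, and 2 > 1. Contradiction.

Unsatisfiable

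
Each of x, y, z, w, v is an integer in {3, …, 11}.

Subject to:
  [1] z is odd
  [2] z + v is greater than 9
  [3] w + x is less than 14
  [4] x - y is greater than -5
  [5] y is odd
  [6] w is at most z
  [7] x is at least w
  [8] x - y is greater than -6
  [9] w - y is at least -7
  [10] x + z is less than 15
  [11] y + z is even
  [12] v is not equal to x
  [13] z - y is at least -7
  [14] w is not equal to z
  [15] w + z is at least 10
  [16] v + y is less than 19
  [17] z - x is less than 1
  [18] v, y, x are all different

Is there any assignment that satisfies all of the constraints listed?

Take x = 7, y = 11, z = 7, w = 5, v = 5. Then constraint 2: z + v = 12; constraint 3: w + x = 12, and every other listed constraint is also met.

Satisfiable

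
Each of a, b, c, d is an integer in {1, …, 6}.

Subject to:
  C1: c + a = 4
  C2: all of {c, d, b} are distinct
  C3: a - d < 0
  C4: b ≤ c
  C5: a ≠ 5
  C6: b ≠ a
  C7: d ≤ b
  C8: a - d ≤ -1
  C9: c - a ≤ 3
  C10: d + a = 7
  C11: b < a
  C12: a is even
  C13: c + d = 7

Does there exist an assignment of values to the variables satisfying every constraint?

Unsatisfiable

Constraints 7, 8, and 11 give d ≤ b, b < a, a < d. Chaining: d ≤ b < a < d, which forces d < d — impossible.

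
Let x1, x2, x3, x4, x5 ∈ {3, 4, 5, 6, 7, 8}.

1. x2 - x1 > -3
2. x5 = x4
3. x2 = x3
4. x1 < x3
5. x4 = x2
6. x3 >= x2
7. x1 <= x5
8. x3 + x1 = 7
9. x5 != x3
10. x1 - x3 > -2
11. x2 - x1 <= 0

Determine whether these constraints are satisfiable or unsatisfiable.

From constraints 2, 3, and 5, x5 = x4 = x2 = x3, so x5 = x3. But constraint 9 says x5 ≠ x3. Contradiction.

Unsatisfiable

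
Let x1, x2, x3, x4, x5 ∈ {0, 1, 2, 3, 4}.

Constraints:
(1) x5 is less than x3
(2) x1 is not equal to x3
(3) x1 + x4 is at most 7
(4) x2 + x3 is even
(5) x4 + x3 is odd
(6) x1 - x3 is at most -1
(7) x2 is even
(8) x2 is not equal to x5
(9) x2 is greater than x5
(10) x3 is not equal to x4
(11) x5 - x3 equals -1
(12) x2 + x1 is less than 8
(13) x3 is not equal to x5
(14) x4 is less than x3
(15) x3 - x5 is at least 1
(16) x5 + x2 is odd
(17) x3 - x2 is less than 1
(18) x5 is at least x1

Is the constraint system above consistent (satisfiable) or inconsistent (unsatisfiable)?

Take x1 = 2, x2 = 4, x3 = 4, x4 = 3, x5 = 3. Then constraint 3: x1 + x4 = 5; constraint 6: x1 - x3 = -2; constraint 11: x5 - x3 = -1, and every other listed constraint is also met.

Satisfiable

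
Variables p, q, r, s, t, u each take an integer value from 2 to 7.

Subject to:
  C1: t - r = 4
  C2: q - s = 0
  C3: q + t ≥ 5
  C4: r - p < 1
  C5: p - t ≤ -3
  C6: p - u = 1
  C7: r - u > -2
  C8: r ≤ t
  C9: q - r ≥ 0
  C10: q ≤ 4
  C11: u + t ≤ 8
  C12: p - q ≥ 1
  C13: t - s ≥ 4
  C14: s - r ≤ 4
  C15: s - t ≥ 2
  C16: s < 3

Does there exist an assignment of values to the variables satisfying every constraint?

Unsatisfiable

Constraints 5, 9, 12, 14, and 15 give t − p ≥ 3, p − q ≥ 1, q − r ≥ 0, r − s ≥ -4, s − t ≥ 2.
Adding all 5 inequalities: the left sides telescope to 0, and the right sides sum to 3 + 1 + 0 + (-4) + 2 = 2. So 0 ≥ 2, which is false.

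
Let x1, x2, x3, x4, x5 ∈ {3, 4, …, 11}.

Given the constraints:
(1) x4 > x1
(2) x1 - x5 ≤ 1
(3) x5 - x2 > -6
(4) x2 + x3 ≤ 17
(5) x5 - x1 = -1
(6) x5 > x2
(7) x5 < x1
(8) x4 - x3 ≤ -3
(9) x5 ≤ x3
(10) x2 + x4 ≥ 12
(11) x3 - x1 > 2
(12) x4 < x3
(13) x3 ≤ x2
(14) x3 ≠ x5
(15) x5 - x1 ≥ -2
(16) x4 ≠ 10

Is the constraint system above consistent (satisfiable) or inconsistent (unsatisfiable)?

Constraints 1, 6, 7, 12, and 13 give x4 < x3, x3 ≤ x2, x2 < x5, x5 < x1, x1 < x4. Chaining: x4 < x3 ≤ x2 < x5 < x1 < x4, which forces x4 < x4 — impossible.

Unsatisfiable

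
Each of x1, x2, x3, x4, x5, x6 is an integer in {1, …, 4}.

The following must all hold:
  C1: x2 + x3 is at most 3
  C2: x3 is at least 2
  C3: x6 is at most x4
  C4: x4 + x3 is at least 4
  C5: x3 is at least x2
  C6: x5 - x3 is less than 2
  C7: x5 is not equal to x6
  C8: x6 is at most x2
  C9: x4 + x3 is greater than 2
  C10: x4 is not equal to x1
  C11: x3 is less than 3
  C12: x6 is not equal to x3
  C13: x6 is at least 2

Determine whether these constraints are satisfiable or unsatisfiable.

Unsatisfiable

From constraints 8 and 13: x2 ≥ x6 ≥ 2. From constraint 2: x3 ≥ 2. Hence x2 + x3 ≥ 4. But constraint 1 requires x2 + x3 ≤ 3, and 3 < 4. Contradiction.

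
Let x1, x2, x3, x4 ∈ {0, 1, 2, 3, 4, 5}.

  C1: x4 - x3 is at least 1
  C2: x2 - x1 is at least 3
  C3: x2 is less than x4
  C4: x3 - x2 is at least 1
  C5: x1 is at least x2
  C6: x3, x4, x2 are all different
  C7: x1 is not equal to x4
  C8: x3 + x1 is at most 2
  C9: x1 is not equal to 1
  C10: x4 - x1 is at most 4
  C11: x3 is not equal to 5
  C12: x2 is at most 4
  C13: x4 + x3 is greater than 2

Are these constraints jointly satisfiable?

Unsatisfiable

Constraints 1, 2, 4, and 10 give x2 − x1 ≥ 3, x1 − x4 ≥ -4, x4 − x3 ≥ 1, x3 − x2 ≥ 1.
Adding all 4 inequalities: the left sides telescope to 0, and the right sides sum to 3 + (-4) + 1 + 1 = 1. So 0 ≥ 1, which is false.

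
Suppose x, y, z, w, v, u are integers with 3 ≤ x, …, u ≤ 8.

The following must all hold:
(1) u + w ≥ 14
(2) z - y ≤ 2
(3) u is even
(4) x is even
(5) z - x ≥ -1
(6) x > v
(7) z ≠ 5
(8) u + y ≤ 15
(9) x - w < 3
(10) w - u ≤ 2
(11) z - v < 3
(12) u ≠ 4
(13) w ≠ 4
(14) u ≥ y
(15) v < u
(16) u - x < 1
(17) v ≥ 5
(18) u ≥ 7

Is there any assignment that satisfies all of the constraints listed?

Satisfiable

Try x = 8, y = 7, z = 8, w = 7, v = 7, u = 8.
Check constraint 1: u + w = 15; constraint 2: z - y = 1; constraint 5: z - x = 0. The remaining constraints are straightforward to verify.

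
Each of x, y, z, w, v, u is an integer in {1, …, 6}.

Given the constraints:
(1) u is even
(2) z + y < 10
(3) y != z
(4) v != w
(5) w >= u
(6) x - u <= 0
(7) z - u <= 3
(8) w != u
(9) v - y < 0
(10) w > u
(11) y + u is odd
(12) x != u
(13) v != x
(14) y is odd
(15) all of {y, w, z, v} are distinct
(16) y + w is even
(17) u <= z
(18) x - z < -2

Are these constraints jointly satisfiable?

Take x = 1, y = 3, z = 4, w = 5, v = 2, u = 2. Then constraint 2: z + y = 7; constraint 6: x - u = -1; constraint 7: z - u = 2, and every other listed constraint is also met.

Satisfiable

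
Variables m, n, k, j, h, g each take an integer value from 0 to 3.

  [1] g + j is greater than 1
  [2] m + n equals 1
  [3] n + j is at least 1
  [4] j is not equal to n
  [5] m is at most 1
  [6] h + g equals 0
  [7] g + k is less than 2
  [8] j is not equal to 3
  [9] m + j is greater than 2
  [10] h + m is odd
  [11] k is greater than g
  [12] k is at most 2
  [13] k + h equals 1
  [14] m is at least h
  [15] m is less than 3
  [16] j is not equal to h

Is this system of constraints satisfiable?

One satisfying assignment is m = 1, n = 0, k = 1, j = 2, h = 0, g = 0.
For the less obvious constraints — constraint 1: g + j = 2; constraint 2: m + n = 1; constraint 3: n + j = 2 — and the others hold by inspection.

Satisfiable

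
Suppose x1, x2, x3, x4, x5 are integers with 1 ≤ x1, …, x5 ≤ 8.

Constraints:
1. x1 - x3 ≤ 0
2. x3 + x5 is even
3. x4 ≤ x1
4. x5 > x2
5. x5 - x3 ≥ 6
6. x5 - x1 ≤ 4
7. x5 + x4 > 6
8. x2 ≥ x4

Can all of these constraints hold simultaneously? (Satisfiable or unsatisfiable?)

Unsatisfiable

Constraints 1, 5, and 6 give x3 − x1 ≥ 0, x1 − x5 ≥ -4, x5 − x3 ≥ 6.
Adding all 3 inequalities: the left sides telescope to 0, and the right sides sum to 0 + (-4) + 6 = 2. So 0 ≥ 2, which is false.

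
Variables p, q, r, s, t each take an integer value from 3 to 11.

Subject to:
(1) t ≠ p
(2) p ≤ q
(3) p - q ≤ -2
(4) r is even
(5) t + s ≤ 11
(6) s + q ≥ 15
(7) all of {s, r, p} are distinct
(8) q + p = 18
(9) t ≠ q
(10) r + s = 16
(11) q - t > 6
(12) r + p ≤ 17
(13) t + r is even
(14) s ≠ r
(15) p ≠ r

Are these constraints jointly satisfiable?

Satisfiable

Try p = 7, q = 11, r = 10, s = 6, t = 4.
Check constraint 3: p - q = -4; constraint 5: t + s = 10. The remaining constraints are straightforward to verify.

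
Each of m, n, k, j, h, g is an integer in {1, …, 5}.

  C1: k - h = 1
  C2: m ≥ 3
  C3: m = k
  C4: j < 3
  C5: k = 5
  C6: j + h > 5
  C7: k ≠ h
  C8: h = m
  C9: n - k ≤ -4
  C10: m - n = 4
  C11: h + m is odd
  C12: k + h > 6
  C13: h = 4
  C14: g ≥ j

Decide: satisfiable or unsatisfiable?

Unsatisfiable

Constraint 13 fixes h = 4 and constraint 5 fixes k = 5. Constraints 3 and 8 give h = m = k, so h = k. But 4 ≠ 5 — contradiction.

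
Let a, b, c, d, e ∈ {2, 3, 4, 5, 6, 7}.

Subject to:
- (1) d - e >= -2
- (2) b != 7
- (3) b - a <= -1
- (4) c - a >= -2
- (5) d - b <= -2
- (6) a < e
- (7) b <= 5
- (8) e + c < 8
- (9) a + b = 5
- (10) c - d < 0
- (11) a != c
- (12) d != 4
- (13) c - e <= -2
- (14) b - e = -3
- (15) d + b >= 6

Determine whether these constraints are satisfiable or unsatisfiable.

Constraints 1, 3, 4, 5, and 13 give b − d ≥ 2, d − e ≥ -2, e − c ≥ 2, c − a ≥ -2, a − b ≥ 1.
Adding all 5 inequalities: the left sides telescope to 0, and the right sides sum to 2 + (-2) + 2 + (-2) + 1 = 1. So 0 ≥ 1, which is false.

Unsatisfiable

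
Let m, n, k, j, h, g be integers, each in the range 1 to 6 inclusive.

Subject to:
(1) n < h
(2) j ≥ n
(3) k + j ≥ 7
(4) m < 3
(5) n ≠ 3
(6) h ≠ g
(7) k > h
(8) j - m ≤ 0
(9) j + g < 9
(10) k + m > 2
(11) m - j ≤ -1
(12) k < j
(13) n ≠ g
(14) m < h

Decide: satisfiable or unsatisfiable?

Constraints 7, 8, 12, and 14 give h < k, k < j, j ≤ m, m < h. Chaining: h < k < j ≤ m < h, which forces h < h — impossible.

Unsatisfiable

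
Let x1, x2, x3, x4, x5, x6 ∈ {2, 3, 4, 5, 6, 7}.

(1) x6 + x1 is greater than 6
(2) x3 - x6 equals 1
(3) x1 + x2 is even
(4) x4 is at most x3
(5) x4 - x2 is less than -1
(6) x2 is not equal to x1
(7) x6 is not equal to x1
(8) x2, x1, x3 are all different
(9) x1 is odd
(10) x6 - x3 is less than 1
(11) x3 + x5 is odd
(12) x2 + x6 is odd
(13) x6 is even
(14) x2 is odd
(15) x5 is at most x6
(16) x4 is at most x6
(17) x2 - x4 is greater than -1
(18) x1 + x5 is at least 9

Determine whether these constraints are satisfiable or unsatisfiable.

Satisfiable

Setting (x1, x2, x3, x4, x5, x6) = (3, 5, 7, 3, 6, 6) satisfies everything: constraint 1: x6 + x1 = 9; constraint 2: x3 - x6 = 1, and the others follow.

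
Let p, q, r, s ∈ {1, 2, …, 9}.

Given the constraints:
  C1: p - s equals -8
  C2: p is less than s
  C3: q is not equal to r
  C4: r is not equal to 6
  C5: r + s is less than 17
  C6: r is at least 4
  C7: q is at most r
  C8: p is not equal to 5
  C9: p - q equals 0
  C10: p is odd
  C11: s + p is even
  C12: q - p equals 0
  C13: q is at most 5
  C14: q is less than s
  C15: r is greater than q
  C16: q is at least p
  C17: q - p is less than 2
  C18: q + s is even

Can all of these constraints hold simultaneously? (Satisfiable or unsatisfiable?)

Satisfiable

Take p = 1, q = 1, r = 7, s = 9. Then constraint 1: p - s = -8; constraint 5: r + s = 16; constraint 9: p - q = 0, and every other listed constraint is also met.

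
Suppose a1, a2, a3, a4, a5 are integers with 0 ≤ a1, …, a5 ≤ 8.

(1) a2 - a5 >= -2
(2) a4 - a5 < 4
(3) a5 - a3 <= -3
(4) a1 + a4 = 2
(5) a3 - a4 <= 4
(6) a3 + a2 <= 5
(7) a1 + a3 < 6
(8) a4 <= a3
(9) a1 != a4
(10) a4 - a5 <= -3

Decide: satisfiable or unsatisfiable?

Constraints 3, 5, and 10 give a3 − a5 ≥ 3, a5 − a4 ≥ 3, a4 − a3 ≥ -4.
Adding all 3 inequalities: the left sides telescope to 0, and the right sides sum to 3 + 3 + (-4) = 2. So 0 ≥ 2, which is false.

Unsatisfiable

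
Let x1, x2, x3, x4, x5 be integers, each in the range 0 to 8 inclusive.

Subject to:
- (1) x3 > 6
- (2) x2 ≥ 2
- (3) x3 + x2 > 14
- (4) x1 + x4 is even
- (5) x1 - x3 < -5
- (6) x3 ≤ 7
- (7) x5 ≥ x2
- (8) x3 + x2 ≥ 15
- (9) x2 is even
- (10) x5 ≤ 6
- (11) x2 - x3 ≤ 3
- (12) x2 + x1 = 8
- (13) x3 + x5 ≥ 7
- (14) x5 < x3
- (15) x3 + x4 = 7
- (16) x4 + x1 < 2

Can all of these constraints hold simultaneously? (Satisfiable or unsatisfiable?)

From constraint 6: x3 ≤ 7. From constraints 7 and 10: x2 ≤ x5 ≤ 6. Hence x3 + x2 ≤ 13. But constraint 8 requires x3 + x2 ≥ 15, and 15 > 13. Contradiction.

Unsatisfiable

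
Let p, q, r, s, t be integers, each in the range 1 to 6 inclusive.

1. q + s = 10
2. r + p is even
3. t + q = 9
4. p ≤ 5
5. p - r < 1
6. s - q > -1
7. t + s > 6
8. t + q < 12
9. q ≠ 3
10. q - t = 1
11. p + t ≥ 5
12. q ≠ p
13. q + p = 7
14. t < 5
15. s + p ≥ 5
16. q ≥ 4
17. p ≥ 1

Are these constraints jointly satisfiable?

Setting (p, q, r, s, t) = (2, 5, 4, 5, 4) satisfies everything: constraint 1: q + s = 10; constraint 3: t + q = 9; constraint 5: p - r = -2, and the others follow.

Satisfiable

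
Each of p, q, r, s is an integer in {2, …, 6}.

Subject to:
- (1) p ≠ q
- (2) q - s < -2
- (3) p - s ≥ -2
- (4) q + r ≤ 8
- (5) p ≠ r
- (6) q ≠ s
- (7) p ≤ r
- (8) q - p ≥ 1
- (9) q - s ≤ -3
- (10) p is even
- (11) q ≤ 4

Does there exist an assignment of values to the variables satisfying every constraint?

Unsatisfiable

Constraints 3, 8, and 9 give q − p ≥ 1, p − s ≥ -2, s − q ≥ 3.
Adding all 3 inequalities: the left sides telescope to 0, and the right sides sum to 1 + (-2) + 3 = 2. So 0 ≥ 2, which is false.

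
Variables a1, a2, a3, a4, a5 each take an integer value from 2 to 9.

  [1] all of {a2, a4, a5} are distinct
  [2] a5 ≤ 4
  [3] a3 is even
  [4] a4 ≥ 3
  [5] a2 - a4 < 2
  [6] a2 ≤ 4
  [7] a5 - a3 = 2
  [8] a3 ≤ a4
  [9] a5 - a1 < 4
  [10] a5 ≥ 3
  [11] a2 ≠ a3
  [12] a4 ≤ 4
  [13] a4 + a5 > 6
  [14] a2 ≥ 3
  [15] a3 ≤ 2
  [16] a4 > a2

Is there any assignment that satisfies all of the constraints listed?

Constraints 2, 4, 6, 10, 12, and 14 confine each of a2, a4, a5 to the 2 values {3, 4}.
Constraint 1 requires all 3 of them to be distinct, but only 2 values are available — impossible by the pigeonhole principle.

Unsatisfiable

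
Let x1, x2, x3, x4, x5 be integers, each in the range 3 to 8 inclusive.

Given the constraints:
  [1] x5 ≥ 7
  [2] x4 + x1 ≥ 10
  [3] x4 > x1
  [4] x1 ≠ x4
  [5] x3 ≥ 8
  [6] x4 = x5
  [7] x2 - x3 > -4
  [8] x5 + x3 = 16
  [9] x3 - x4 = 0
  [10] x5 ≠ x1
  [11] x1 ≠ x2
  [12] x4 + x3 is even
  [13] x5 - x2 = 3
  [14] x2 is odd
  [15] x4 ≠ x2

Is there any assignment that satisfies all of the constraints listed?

Satisfiable

The assignment x1 = 4, x2 = 5, x3 = 8, x4 = 8, x5 = 8 works:
  constraint 2 holds since x4 + x1 = 12.
  constraint 7 holds since x2 - x3 = -3.
  constraint 8 holds since x5 + x3 = 16.
The rest check out directly.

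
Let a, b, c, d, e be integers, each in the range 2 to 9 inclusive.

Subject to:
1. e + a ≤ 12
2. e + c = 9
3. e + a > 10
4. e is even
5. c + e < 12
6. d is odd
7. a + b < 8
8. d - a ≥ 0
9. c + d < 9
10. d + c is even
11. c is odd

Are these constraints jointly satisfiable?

Satisfiable

Setting (a, b, c, d, e) = (5, 2, 3, 5, 6) satisfies everything: constraint 1: e + a = 11; constraint 2: e + c = 9; constraint 3: e + a = 11, and the others follow.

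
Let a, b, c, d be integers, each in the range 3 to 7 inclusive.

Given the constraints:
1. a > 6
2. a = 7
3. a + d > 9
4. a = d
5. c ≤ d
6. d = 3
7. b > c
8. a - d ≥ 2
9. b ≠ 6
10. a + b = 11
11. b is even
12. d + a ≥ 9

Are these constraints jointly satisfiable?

Unsatisfiable

Constraint 2 fixes a = 7 and constraint 6 fixes d = 3, but constraint 4 requires a = d. Since 7 ≠ 3, contradiction.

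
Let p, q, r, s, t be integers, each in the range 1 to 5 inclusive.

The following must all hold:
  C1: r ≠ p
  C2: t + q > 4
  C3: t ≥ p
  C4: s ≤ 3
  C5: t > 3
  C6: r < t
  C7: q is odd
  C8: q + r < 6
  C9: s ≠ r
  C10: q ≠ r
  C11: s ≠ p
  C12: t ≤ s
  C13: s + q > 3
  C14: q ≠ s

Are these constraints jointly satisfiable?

From constraint 5: t ≥ 4. From constraints 4 and 12: t ≤ s and s ≤ 3, so t ≤ 3. But 3 < 4, so no value of t works.

Unsatisfiable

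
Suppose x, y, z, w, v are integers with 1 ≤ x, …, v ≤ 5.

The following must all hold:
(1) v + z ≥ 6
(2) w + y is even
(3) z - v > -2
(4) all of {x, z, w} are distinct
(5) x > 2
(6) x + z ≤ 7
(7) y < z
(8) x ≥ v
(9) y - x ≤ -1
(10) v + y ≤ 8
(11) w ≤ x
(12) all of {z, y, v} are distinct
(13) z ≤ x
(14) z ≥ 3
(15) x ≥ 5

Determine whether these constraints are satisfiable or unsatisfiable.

Unsatisfiable

From constraint 15: x ≥ 5. From constraint 14: z ≥ 3. Hence x + z ≥ 8. But constraint 6 requires x + z ≤ 7, and 7 < 8. Contradiction.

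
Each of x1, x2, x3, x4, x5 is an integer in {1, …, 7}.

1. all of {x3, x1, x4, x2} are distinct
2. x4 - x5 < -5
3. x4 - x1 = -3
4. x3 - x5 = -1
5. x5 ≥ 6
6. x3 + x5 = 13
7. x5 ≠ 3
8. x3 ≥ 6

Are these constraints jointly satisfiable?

Setting (x1, x2, x3, x4, x5) = (4, 2, 6, 1, 7) satisfies everything: constraint 2: x4 - x5 = -6; constraint 3: x4 - x1 = -3; constraint 4: x3 - x5 = -1, and the others follow.

Satisfiable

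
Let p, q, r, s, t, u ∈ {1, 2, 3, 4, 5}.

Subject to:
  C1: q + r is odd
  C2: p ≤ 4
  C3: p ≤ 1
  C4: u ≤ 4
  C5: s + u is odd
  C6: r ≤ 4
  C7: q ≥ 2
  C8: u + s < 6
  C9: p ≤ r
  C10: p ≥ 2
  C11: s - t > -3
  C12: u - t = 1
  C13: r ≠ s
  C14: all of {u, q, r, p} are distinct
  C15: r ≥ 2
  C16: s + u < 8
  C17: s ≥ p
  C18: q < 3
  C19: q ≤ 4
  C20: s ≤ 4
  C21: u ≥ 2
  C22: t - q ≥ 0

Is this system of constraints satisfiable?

Unsatisfiable

Constraints 2, 4, 6, 7, 10, 15, 19, and 21 confine each of u, q, r, p to the 3 values {2, …, 4}.
Constraint 14 requires all 4 of them to be distinct, but only 3 values are available — impossible by the pigeonhole principle.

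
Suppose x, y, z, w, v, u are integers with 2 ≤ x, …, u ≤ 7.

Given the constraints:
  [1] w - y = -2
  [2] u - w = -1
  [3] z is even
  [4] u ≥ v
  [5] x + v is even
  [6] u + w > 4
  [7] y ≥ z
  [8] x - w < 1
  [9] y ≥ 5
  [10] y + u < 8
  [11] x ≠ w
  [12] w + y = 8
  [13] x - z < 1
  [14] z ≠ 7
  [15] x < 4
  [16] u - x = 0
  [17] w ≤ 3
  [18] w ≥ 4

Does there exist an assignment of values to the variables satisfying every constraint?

From constraint 18: w ≥ 4. From constraint 9: y ≥ 5. Hence w + y ≥ 9. But constraint 12 requires w + y = 8, and 8 < 9. Contradiction.

Unsatisfiable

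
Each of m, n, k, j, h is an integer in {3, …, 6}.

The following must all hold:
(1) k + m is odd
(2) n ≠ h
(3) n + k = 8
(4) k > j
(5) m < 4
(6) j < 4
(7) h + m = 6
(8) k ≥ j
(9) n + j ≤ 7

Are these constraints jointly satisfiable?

One satisfying assignment is m = 3, n = 4, k = 4, j = 3, h = 3.
For the less obvious constraints — constraint 3: n + k = 8; constraint 7: h + m = 6 — and the others hold by inspection.

Satisfiable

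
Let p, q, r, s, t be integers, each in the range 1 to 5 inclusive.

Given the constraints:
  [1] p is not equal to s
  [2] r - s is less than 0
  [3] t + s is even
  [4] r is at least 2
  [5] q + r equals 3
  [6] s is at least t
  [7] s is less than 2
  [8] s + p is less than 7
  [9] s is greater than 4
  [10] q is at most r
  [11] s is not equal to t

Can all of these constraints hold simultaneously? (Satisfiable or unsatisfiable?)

From constraint 9: s ≥ 5. From constraint 7: s ≤ 1. But 1 < 5, so no value of s works.

Unsatisfiable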